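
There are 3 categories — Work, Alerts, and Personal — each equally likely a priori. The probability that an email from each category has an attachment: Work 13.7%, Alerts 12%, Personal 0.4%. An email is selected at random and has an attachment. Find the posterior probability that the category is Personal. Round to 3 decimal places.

Since the prior is uniform, the posterior is proportional to the likelihood:
  Work: 0.137
  Alerts: 0.12
  Personal: 0.004
Normalizing constant = 0.261.
P(Personal | evidence) = 0.004 / 0.261 ≈ 0.015.

0.015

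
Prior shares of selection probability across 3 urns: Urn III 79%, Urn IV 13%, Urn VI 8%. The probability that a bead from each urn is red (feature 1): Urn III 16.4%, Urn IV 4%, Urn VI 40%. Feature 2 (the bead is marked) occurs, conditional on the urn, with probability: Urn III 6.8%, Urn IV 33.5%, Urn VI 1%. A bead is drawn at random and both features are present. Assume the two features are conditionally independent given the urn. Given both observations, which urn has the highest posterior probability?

Urn III

By Bayes' rule, posterior ∝ prior × likelihood:
  Urn III: 0.79 × 0.164 × 0.068 = 0.00881008
  Urn IV: 0.13 × 0.04 × 0.335 = 0.001742
  Urn VI: 0.08 × 0.4 × 0.01 = 0.00032
Total = 0.01087208.
Largest term belongs to Urn III, so Urn III is most probable.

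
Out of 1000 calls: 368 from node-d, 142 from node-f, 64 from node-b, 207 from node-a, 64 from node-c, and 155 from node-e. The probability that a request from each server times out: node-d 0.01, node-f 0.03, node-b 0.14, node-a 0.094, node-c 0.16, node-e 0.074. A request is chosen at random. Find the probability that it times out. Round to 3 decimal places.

Unnormalized posteriors (prior × likelihood):
  node-d: 0.368 × 0.01 = 0.00368
  node-f: 0.142 × 0.03 = 0.00426
  node-b: 0.064 × 0.14 = 0.00896
  node-a: 0.207 × 0.094 = 0.019458
  node-c: 0.064 × 0.16 = 0.01024
  node-e: 0.155 × 0.074 = 0.01147
P(timeout) = 0.00368 + 0.00426 + 0.00896 + 0.019458 + 0.01024 + 0.01147 = 0.058068 → 0.058.

0.058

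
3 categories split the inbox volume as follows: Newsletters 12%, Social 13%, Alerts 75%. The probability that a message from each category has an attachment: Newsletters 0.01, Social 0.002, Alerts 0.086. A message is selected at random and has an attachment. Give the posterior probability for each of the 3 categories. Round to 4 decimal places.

Newsletters 0.0182, Social 0.0039, Alerts 0.9779

Unnormalized posteriors (prior × likelihood):
  Newsletters: 0.12 × 0.01 = 0.0012
  Social: 0.13 × 0.002 = 0.00026
  Alerts: 0.75 × 0.086 = 0.0645
Sum = 0.06596.
P(Newsletters | attachment) = 0.0012/0.06596 ≈ 0.0182
P(Social | attachment) = 0.00026/0.06596 ≈ 0.0039
P(Alerts | attachment) = 0.0645/0.06596 ≈ 0.9779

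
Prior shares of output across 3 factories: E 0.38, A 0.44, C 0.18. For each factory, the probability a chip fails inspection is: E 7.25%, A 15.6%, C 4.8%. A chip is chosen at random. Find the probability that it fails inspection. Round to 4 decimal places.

By Bayes' rule, posterior ∝ prior × likelihood:
  E: 0.38 × 0.0725 = 0.02755
  A: 0.44 × 0.156 = 0.06864
  C: 0.18 × 0.048 = 0.00864
P(nonconforming) = 0.02755 + 0.06864 + 0.00864 = 0.10483 → 0.1048.

0.1048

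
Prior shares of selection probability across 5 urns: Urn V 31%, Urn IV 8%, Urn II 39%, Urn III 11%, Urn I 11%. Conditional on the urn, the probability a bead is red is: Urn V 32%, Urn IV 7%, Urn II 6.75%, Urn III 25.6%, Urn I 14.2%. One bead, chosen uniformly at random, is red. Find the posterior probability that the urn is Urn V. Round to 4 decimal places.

Prior × likelihood for each hypothesis:
  Urn V: 0.31 × 0.32 = 0.0992
  Urn IV: 0.08 × 0.07 = 0.0056
  Urn II: 0.39 × 0.0675 = 0.026325
  Urn III: 0.11 × 0.256 = 0.02816
  Urn I: 0.11 × 0.142 = 0.01562
Normalizing constant = 0.174905.
P(Urn V | evidence) = 0.0992 / 0.174905 ≈ 0.5672.

0.5672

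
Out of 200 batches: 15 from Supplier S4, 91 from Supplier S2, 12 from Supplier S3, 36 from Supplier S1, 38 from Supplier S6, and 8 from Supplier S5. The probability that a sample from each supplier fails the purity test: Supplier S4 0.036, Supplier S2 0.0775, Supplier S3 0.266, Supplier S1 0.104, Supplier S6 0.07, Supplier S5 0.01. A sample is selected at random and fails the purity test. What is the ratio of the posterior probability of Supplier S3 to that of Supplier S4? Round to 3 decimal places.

Compute prior × likelihood for every hypothesis:
  Supplier S4: 0.075 × 0.036 = 0.0027
  Supplier S2: 0.455 × 0.0775 = 0.0352625
  Supplier S3: 0.06 × 0.266 = 0.01596
  Supplier S1: 0.18 × 0.104 = 0.01872
  Supplier S6: 0.19 × 0.07 = 0.0133
  Supplier S5: 0.04 × 0.01 = 0.0004
Normalizing constant = 0.0863425.
The ratio is 0.01596 / 0.0027 (the normalizer cancels) = 5.911.

5.911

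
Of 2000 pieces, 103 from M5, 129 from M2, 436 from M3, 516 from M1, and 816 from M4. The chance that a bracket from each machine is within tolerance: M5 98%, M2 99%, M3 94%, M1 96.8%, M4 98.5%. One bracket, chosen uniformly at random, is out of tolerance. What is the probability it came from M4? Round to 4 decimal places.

0.2101

Taking complements, P(oversize | each) = M5 0.02, M2 0.01, M3 0.06, M1 0.032, M4 0.015.
Unnormalized posteriors (prior × likelihood):
  M5: 0.0515 × 0.02 = 0.00103
  M2: 0.0645 × 0.01 = 0.000645
  M3: 0.218 × 0.06 = 0.01308
  M1: 0.258 × 0.032 = 0.008256
  M4: 0.408 × 0.015 = 0.00612
Total = 0.029131.
P(M4 | evidence) = 0.00612 / 0.029131 ≈ 0.2101.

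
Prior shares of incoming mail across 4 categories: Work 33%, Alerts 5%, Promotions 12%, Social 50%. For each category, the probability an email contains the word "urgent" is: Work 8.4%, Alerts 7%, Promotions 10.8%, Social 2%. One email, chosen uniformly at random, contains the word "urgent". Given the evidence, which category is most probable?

Prior × likelihood for each hypothesis:
  Work: 0.33 × 0.084 = 0.02772
  Alerts: 0.05 × 0.07 = 0.0035
  Promotions: 0.12 × 0.108 = 0.01296
  Social: 0.5 × 0.02 = 0.01
Normalizing constant = 0.05418.
Largest term belongs to Work, so Work is most probable.

Work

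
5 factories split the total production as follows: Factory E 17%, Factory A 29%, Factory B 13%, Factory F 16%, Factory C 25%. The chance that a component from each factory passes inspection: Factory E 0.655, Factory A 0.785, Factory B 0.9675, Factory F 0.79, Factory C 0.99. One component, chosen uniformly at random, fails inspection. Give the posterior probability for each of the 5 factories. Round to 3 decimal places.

Factory E 0.364, Factory A 0.386, Factory B 0.026, Factory F 0.208, Factory C 0.015

Taking complements, P(nonconforming | each) = Factory E 0.345, Factory A 0.215, Factory B 0.0325, Factory F 0.21, Factory C 0.01.
Unnormalized posteriors (prior × likelihood):
  Factory E: 0.17 × 0.345 = 0.05865
  Factory A: 0.29 × 0.215 = 0.06235
  Factory B: 0.13 × 0.0325 = 0.004225
  Factory F: 0.16 × 0.21 = 0.0336
  Factory C: 0.25 × 0.01 = 0.0025
Total = 0.161325.
P(Factory E | nonconforming) = 0.05865/0.161325 ≈ 0.364
P(Factory A | nonconforming) = 0.06235/0.161325 ≈ 0.386
P(Factory B | nonconforming) = 0.004225/0.161325 ≈ 0.026
P(Factory F | nonconforming) = 0.0336/0.161325 ≈ 0.208
P(Factory C | nonconforming) = 0.0025/0.161325 ≈ 0.015
(Check: 0.364+0.386+0.026+0.208+0.015 = 0.999.)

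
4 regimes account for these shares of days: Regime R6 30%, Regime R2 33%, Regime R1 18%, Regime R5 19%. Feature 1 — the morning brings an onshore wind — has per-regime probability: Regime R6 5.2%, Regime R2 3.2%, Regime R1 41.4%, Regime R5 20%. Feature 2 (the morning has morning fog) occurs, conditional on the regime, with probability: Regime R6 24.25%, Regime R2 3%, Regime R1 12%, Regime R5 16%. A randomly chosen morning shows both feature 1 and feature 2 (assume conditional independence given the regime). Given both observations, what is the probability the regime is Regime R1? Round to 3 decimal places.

0.468

Prior × likelihood for each hypothesis:
  Regime R6: 0.3 × 0.052 × 0.2425 = 0.003783
  Regime R2: 0.33 × 0.032 × 0.03 = 0.0003168
  Regime R1: 0.18 × 0.414 × 0.12 = 0.0089424
  Regime R5: 0.19 × 0.2 × 0.16 = 0.00608
Sum = 0.0191222.
P(Regime R1 | evidence) = 0.0089424 / 0.0191222 ≈ 0.468.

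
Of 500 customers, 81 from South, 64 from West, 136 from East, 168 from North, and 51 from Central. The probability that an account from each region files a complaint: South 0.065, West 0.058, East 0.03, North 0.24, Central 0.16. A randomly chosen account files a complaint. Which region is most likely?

North

Prior × likelihood for each hypothesis:
  South: 0.162 × 0.065 = 0.01053
  West: 0.128 × 0.058 = 0.007424
  East: 0.272 × 0.03 = 0.00816
  North: 0.336 × 0.24 = 0.08064
  Central: 0.102 × 0.16 = 0.01632
Total = 0.123074.
Largest term belongs to North, so North is most probable.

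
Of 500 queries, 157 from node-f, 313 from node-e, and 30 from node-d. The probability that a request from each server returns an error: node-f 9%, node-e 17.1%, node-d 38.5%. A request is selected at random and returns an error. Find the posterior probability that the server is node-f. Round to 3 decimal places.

0.178

Unnormalized posteriors (prior × likelihood):
  node-f: 0.314 × 0.09 = 0.02826
  node-e: 0.626 × 0.171 = 0.107046
  node-d: 0.06 × 0.385 = 0.0231
Total = 0.158406.
P(node-f | evidence) = 0.02826 / 0.158406 ≈ 0.178.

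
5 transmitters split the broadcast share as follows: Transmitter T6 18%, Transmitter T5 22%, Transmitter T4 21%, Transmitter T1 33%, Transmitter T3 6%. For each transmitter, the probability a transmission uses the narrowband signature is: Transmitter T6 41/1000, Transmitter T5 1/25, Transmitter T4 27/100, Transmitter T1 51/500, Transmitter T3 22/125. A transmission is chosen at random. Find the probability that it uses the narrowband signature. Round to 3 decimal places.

0.117

Compute prior × likelihood for every hypothesis:
  Transmitter T6: 0.18 × 0.041 = 0.00738
  Transmitter T5: 0.22 × 0.04 = 0.0088
  Transmitter T4: 0.21 × 0.27 = 0.0567
  Transmitter T1: 0.33 × 0.102 = 0.03366
  Transmitter T3: 0.06 × 0.176 = 0.01056
P(narrowband) = 0.00738 + 0.0088 + 0.0567 + 0.03366 + 0.01056 = 0.1171 → 0.117.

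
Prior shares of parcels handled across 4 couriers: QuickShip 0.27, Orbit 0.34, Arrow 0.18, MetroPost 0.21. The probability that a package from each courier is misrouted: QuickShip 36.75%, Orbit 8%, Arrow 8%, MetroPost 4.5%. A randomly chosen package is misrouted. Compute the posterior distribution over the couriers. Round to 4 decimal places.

QuickShip 0.6603, Orbit 0.1810, Arrow 0.0958, MetroPost 0.0629

Unnormalized posteriors (prior × likelihood):
  QuickShip: 0.27 × 0.3675 = 0.099225
  Orbit: 0.34 × 0.08 = 0.0272
  Arrow: 0.18 × 0.08 = 0.0144
  MetroPost: 0.21 × 0.045 = 0.00945
Normalizing constant = 0.150275.
P(QuickShip | misrouted) = 0.099225/0.150275 ≈ 0.6603
P(Orbit | misrouted) = 0.0272/0.150275 ≈ 0.1810
P(Arrow | misrouted) = 0.0144/0.150275 ≈ 0.0958
P(MetroPost | misrouted) = 0.00945/0.150275 ≈ 0.0629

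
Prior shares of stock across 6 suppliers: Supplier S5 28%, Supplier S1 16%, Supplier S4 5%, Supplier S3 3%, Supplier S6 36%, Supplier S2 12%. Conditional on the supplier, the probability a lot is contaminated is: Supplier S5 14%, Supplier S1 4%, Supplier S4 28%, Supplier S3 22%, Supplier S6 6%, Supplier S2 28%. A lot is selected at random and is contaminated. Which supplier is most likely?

Supplier S5

Prior × likelihood for each hypothesis:
  Supplier S5: 0.28 × 0.14 = 0.0392
  Supplier S1: 0.16 × 0.04 = 0.0064
  Supplier S4: 0.05 × 0.28 = 0.014
  Supplier S3: 0.03 × 0.22 = 0.0066
  Supplier S6: 0.36 × 0.06 = 0.0216
  Supplier S2: 0.12 × 0.28 = 0.0336
Total = 0.1214.
Largest term belongs to Supplier S5, so Supplier S5 is most probable.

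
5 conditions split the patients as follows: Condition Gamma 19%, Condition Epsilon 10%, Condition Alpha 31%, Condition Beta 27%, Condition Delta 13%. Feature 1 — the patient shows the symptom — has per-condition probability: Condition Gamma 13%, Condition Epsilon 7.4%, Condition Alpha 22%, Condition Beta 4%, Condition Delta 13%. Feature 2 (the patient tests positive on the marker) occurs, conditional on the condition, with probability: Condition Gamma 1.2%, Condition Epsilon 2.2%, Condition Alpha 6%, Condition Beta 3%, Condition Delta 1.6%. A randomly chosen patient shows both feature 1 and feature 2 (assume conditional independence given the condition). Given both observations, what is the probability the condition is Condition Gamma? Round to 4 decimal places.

By Bayes' rule, posterior ∝ prior × likelihood:
  Condition Gamma: 0.19 × 0.13 × 0.012 = 0.0002964
  Condition Epsilon: 0.1 × 0.074 × 0.022 = 0.0001628
  Condition Alpha: 0.31 × 0.22 × 0.06 = 0.004092
  Condition Beta: 0.27 × 0.04 × 0.03 = 0.000324
  Condition Delta: 0.13 × 0.13 × 0.016 = 0.0002704
Normalizing constant = 0.0051456.
P(Condition Gamma | evidence) = 0.0002964 / 0.0051456 ≈ 0.0576.

0.0576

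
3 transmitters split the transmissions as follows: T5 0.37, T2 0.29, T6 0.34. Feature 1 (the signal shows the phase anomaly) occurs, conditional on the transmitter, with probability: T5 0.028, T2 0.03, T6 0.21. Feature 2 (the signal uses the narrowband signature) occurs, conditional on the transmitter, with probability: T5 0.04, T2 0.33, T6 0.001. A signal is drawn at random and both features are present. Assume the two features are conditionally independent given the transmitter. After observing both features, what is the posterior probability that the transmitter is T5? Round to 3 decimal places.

0.123

Prior × likelihood for each hypothesis:
  T5: 0.37 × 0.028 × 0.04 = 0.0004144
  T2: 0.29 × 0.03 × 0.33 = 0.002871
  T6: 0.34 × 0.21 × 0.001 = 0.0000714
Total = 0.0033568.
P(T5 | evidence) = 0.0004144 / 0.0033568 ≈ 0.123.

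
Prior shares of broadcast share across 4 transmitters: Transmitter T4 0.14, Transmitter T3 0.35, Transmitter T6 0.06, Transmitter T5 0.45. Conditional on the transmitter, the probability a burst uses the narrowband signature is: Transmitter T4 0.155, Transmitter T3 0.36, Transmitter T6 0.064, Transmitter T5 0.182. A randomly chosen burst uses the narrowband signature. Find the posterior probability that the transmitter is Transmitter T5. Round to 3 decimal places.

0.351

By Bayes' rule, posterior ∝ prior × likelihood:
  Transmitter T4: 0.14 × 0.155 = 0.0217
  Transmitter T3: 0.35 × 0.36 = 0.126
  Transmitter T6: 0.06 × 0.064 = 0.00384
  Transmitter T5: 0.45 × 0.182 = 0.0819
Total = 0.23344.
P(Transmitter T5 | evidence) = 0.0819 / 0.23344 ≈ 0.351.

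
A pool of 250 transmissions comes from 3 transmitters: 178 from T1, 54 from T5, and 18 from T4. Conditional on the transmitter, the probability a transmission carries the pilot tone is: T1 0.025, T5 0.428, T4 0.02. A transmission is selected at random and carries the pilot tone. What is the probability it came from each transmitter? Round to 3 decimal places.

T1 0.159, T5 0.828, T4 0.013

Compute prior × likelihood for every hypothesis:
  T1: 0.712 × 0.025 = 0.0178
  T5: 0.216 × 0.428 = 0.092448
  T4: 0.072 × 0.02 = 0.00144
Normalizing constant = 0.111688.
P(T1 | pilot) = 0.0178/0.111688 ≈ 0.159
P(T5 | pilot) = 0.092448/0.111688 ≈ 0.828
P(T4 | pilot) = 0.00144/0.111688 ≈ 0.013
(Check: 0.159+0.828+0.013 = 1.000.)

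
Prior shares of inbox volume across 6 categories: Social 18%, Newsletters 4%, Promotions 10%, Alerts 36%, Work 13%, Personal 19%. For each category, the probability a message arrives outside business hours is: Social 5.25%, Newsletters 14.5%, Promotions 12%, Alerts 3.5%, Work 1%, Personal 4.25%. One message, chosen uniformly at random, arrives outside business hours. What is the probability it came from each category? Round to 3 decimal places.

Compute prior × likelihood for every hypothesis:
  Social: 0.18 × 0.0525 = 0.00945
  Newsletters: 0.04 × 0.145 = 0.0058
  Promotions: 0.1 × 0.12 = 0.012
  Alerts: 0.36 × 0.035 = 0.0126
  Work: 0.13 × 0.01 = 0.0013
  Personal: 0.19 × 0.0425 = 0.008075
Sum = 0.049225.
P(Social | off-hours) = 0.00945/0.049225 ≈ 0.192
P(Newsletters | off-hours) = 0.0058/0.049225 ≈ 0.118
P(Promotions | off-hours) = 0.012/0.049225 ≈ 0.244
P(Alerts | off-hours) = 0.0126/0.049225 ≈ 0.256
P(Work | off-hours) = 0.0013/0.049225 ≈ 0.026
P(Personal | off-hours) = 0.008075/0.049225 ≈ 0.164
(Check: 0.192+0.118+0.244+0.256+0.026+0.164 = 1.000.)

Social 0.192, Newsletters 0.118, Promotions 0.244, Alerts 0.256, Work 0.026, Personal 0.164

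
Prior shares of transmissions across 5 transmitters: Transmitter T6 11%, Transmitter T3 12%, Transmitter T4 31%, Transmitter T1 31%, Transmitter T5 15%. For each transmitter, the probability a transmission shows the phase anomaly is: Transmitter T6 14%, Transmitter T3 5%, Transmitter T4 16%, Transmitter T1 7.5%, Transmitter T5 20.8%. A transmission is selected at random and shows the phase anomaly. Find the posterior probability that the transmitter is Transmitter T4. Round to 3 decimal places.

0.395

Compute prior × likelihood for every hypothesis:
  Transmitter T6: 0.11 × 0.14 = 0.0154
  Transmitter T3: 0.12 × 0.05 = 0.006
  Transmitter T4: 0.31 × 0.16 = 0.0496
  Transmitter T1: 0.31 × 0.075 = 0.02325
  Transmitter T5: 0.15 × 0.208 = 0.0312
Normalizing constant = 0.12545.
P(Transmitter T4 | evidence) = 0.0496 / 0.12545 ≈ 0.395.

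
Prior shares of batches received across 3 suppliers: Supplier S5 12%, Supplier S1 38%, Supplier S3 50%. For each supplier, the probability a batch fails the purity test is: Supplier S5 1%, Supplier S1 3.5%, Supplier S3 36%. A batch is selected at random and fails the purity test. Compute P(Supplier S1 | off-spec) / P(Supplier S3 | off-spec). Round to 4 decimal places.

0.0739

Prior × likelihood for each hypothesis:
  Supplier S5: 0.12 × 0.01 = 0.0012
  Supplier S1: 0.38 × 0.035 = 0.0133
  Supplier S3: 0.5 × 0.36 = 0.18
Normalizing constant = 0.1945.
The ratio is 0.0133 / 0.18 (the normalizer cancels) = 0.0739.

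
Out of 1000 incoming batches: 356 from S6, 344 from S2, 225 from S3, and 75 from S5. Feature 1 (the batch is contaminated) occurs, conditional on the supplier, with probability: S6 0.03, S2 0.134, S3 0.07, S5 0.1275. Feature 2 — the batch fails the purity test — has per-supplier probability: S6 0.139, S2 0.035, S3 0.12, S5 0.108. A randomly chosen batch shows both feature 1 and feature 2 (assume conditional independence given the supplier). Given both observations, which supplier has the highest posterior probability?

S3

Prior × likelihood for each hypothesis:
  S6: 0.356 × 0.03 × 0.139 = 0.00148452
  S2: 0.344 × 0.134 × 0.035 = 0.00161336
  S3: 0.225 × 0.07 × 0.12 = 0.00189
  S5: 0.075 × 0.1275 × 0.108 = 0.00103275
Normalizing constant = 0.00602063.
Largest term belongs to S3, so S3 is most probable.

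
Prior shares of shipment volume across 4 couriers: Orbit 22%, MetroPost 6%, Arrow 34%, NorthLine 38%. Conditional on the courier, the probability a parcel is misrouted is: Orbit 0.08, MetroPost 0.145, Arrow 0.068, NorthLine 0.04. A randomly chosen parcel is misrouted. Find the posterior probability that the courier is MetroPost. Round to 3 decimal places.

Unnormalized posteriors (prior × likelihood):
  Orbit: 0.22 × 0.08 = 0.0176
  MetroPost: 0.06 × 0.145 = 0.0087
  Arrow: 0.34 × 0.068 = 0.02312
  NorthLine: 0.38 × 0.04 = 0.0152
Sum = 0.06462.
P(MetroPost | evidence) = 0.0087 / 0.06462 ≈ 0.135.

0.135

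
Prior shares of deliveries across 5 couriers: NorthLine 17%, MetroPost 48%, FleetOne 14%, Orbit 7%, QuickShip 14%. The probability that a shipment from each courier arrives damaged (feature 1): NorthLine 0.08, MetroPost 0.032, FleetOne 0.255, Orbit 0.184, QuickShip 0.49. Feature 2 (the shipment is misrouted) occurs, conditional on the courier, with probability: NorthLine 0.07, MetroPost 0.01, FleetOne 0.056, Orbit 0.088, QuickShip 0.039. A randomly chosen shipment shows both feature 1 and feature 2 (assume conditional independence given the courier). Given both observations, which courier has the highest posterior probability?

QuickShip

Prior × likelihood for each hypothesis:
  NorthLine: 0.17 × 0.08 × 0.07 = 0.000952
  MetroPost: 0.48 × 0.032 × 0.01 = 0.0001536
  FleetOne: 0.14 × 0.255 × 0.056 = 0.0019992
  Orbit: 0.07 × 0.184 × 0.088 = 0.00113344
  QuickShip: 0.14 × 0.49 × 0.039 = 0.0026754
Normalizing constant = 0.00691364.
Largest term belongs to QuickShip, so QuickShip is most probable.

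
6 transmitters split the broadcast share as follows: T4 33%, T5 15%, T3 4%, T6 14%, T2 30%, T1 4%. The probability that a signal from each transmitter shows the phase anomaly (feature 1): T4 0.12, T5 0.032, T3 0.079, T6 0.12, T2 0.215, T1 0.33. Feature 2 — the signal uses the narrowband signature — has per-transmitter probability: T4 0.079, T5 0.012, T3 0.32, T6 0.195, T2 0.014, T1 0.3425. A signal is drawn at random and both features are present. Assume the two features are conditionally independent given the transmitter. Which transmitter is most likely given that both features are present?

T1

Prior × likelihood for each hypothesis:
  T4: 0.33 × 0.12 × 0.079 = 0.0031284
  T5: 0.15 × 0.032 × 0.012 = 0.0000576
  T3: 0.04 × 0.079 × 0.32 = 0.0010112
  T6: 0.14 × 0.12 × 0.195 = 0.003276
  T2: 0.3 × 0.215 × 0.014 = 0.000903
  T1: 0.04 × 0.33 × 0.3425 = 0.004521
Total = 0.0128972.
Largest term belongs to T1, so T1 is most probable.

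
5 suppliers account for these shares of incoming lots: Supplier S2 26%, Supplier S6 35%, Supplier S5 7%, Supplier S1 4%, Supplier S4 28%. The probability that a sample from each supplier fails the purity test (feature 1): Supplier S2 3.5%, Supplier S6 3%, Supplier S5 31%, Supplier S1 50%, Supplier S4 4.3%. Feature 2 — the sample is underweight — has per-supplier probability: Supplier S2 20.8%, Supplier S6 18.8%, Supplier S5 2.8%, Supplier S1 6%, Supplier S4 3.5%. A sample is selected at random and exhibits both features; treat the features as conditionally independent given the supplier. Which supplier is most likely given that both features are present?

Unnormalized posteriors (prior × likelihood):
  Supplier S2: 0.26 × 0.035 × 0.208 = 0.0018928
  Supplier S6: 0.35 × 0.03 × 0.188 = 0.001974
  Supplier S5: 0.07 × 0.31 × 0.028 = 0.0006076
  Supplier S1: 0.04 × 0.5 × 0.06 = 0.0012
  Supplier S4: 0.28 × 0.043 × 0.035 = 0.0004214
Total = 0.0060958.
Largest term belongs to Supplier S6, so Supplier S6 is most probable.

Supplier S6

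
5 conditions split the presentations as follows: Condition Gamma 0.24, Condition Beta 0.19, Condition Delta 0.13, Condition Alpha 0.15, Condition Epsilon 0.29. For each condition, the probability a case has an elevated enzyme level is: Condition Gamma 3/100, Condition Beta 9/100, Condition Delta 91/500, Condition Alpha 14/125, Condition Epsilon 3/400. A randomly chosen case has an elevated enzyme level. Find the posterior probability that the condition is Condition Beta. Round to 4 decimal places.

0.2555

Unnormalized posteriors (prior × likelihood):
  Condition Gamma: 0.24 × 0.03 = 0.0072
  Condition Beta: 0.19 × 0.09 = 0.0171
  Condition Delta: 0.13 × 0.182 = 0.02366
  Condition Alpha: 0.15 × 0.112 = 0.0168
  Condition Epsilon: 0.29 × 0.0075 = 0.002175
Sum = 0.066935.
P(Condition Beta | evidence) = 0.0171 / 0.066935 ≈ 0.2555.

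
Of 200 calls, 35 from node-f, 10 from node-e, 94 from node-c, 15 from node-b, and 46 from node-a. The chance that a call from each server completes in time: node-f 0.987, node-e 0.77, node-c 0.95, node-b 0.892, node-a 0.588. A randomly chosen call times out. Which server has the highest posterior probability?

node-a

Taking complements, P(timeout | each) = node-f 0.013, node-e 0.23, node-c 0.05, node-b 0.108, node-a 0.412.
Unnormalized posteriors (prior × likelihood):
  node-f: 0.175 × 0.013 = 0.002275
  node-e: 0.05 × 0.23 = 0.0115
  node-c: 0.47 × 0.05 = 0.0235
  node-b: 0.075 × 0.108 = 0.0081
  node-a: 0.23 × 0.412 = 0.09476
Normalizing constant = 0.140135.
Largest term belongs to node-a, so node-a is most probable.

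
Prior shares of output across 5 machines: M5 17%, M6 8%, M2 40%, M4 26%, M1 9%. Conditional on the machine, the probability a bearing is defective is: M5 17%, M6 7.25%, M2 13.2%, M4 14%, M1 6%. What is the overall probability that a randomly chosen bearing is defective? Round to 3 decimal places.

By Bayes' rule, posterior ∝ prior × likelihood:
  M5: 0.17 × 0.17 = 0.0289
  M6: 0.08 × 0.0725 = 0.0058
  M2: 0.4 × 0.132 = 0.0528
  M4: 0.26 × 0.14 = 0.0364
  M1: 0.09 × 0.06 = 0.0054
P(defective) = 0.0289 + 0.0058 + 0.0528 + 0.0364 + 0.0054 = 0.1293 → 0.129.

0.129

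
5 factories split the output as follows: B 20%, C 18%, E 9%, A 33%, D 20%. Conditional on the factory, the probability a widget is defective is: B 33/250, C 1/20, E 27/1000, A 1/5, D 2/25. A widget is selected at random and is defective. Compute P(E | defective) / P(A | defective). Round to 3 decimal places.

0.037

Prior × likelihood for each hypothesis:
  B: 0.2 × 0.132 = 0.0264
  C: 0.18 × 0.05 = 0.009
  E: 0.09 × 0.027 = 0.00243
  A: 0.33 × 0.2 = 0.066
  D: 0.2 × 0.08 = 0.016
Total = 0.11983.
The ratio is 0.00243 / 0.066 (the normalizer cancels) = 0.037.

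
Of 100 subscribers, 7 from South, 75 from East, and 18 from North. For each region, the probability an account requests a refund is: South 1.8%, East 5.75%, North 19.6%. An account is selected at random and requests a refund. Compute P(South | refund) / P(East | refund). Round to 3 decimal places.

Compute prior × likelihood for every hypothesis:
  South: 0.07 × 0.018 = 0.00126
  East: 0.75 × 0.0575 = 0.043125
  North: 0.18 × 0.196 = 0.03528
Sum = 0.079665.
The ratio is 0.00126 / 0.043125 (the normalizer cancels) = 0.029.

0.029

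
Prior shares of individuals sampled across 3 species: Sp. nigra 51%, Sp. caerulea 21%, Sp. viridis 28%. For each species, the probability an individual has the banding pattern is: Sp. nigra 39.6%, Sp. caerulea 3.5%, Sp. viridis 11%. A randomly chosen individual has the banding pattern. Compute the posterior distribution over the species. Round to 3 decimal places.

Sp. nigra 0.841, Sp. caerulea 0.031, Sp. viridis 0.128

By Bayes' rule, posterior ∝ prior × likelihood:
  Sp. nigra: 0.51 × 0.396 = 0.20196
  Sp. caerulea: 0.21 × 0.035 = 0.00735
  Sp. viridis: 0.28 × 0.11 = 0.0308
Total = 0.24011.
P(Sp. nigra | banded) = 0.20196/0.24011 ≈ 0.841
P(Sp. caerulea | banded) = 0.00735/0.24011 ≈ 0.031
P(Sp. viridis | banded) = 0.0308/0.24011 ≈ 0.128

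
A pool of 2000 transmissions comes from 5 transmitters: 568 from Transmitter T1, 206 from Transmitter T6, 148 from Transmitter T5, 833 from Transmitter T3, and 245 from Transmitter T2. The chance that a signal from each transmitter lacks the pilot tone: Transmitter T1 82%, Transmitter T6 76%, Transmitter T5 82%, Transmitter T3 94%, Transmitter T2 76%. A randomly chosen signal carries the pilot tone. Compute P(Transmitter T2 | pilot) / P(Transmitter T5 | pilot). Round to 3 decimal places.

2.207

Taking complements, P(pilot | each) = Transmitter T1 0.18, Transmitter T6 0.24, Transmitter T5 0.18, Transmitter T3 0.06, Transmitter T2 0.24.
Compute prior × likelihood for every hypothesis:
  Transmitter T1: 0.284 × 0.18 = 0.05112
  Transmitter T6: 0.103 × 0.24 = 0.02472
  Transmitter T5: 0.074 × 0.18 = 0.01332
  Transmitter T3: 0.4165 × 0.06 = 0.02499
  Transmitter T2: 0.1225 × 0.24 = 0.0294
Normalizing constant = 0.14355.
The ratio is 0.0294 / 0.01332 (the normalizer cancels) = 2.207.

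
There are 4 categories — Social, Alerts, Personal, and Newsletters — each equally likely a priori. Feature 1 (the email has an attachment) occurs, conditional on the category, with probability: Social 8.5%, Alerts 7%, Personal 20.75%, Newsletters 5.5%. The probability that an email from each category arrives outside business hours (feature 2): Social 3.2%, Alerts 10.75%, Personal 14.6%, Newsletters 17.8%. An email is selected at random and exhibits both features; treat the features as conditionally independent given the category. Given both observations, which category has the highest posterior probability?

Personal

With a uniform prior (1/4 each), posterior ∝ likelihood:
  Social: 0.085 × 0.032 = 0.00272
  Alerts: 0.07 × 0.1075 = 0.007525
  Personal: 0.2075 × 0.146 = 0.030295
  Newsletters: 0.055 × 0.178 = 0.00979
Total = 0.05033.
Largest term belongs to Personal, so Personal is most probable.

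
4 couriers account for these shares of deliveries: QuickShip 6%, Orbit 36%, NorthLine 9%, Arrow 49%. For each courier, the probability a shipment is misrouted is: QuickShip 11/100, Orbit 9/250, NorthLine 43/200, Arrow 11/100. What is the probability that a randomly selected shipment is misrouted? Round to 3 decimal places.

0.093

Prior × likelihood for each hypothesis:
  QuickShip: 0.06 × 0.11 = 0.0066
  Orbit: 0.36 × 0.036 = 0.01296
  NorthLine: 0.09 × 0.215 = 0.01935
  Arrow: 0.49 × 0.11 = 0.0539
P(misrouted) = 0.0066 + 0.01296 + 0.01935 + 0.0539 = 0.09281 → 0.093.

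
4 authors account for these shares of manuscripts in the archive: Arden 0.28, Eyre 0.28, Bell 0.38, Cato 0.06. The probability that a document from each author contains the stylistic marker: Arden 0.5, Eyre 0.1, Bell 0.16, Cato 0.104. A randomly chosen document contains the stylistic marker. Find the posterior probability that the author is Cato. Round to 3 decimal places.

0.027

By Bayes' rule, posterior ∝ prior × likelihood:
  Arden: 0.28 × 0.5 = 0.14
  Eyre: 0.28 × 0.1 = 0.028
  Bell: 0.38 × 0.16 = 0.0608
  Cato: 0.06 × 0.104 = 0.00624
Total = 0.23504.
P(Cato | evidence) = 0.00624 / 0.23504 ≈ 0.027.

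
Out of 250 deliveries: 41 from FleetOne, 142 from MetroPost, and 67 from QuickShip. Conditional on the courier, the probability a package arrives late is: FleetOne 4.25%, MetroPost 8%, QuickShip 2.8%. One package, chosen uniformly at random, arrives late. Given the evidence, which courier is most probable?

Compute prior × likelihood for every hypothesis:
  FleetOne: 0.164 × 0.0425 = 0.00697
  MetroPost: 0.568 × 0.08 = 0.04544
  QuickShip: 0.268 × 0.028 = 0.007504
Sum = 0.059914.
Largest term belongs to MetroPost, so MetroPost is most probable.

MetroPost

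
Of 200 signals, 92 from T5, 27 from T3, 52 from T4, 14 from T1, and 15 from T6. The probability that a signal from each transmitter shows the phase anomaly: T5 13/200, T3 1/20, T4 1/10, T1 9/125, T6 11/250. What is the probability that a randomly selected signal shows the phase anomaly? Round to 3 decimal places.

Prior × likelihood for each hypothesis:
  T5: 0.46 × 0.065 = 0.0299
  T3: 0.135 × 0.05 = 0.00675
  T4: 0.26 × 0.1 = 0.026
  T1: 0.07 × 0.072 = 0.00504
  T6: 0.075 × 0.044 = 0.0033
P(anomaly) = 0.0299 + 0.00675 + 0.026 + 0.00504 + 0.0033 = 0.07099 → 0.071.

0.071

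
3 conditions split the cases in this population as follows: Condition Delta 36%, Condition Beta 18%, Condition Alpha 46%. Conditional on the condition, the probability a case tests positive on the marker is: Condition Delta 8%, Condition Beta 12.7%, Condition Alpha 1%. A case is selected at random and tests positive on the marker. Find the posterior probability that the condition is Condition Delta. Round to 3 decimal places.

0.512

Compute prior × likelihood for every hypothesis:
  Condition Delta: 0.36 × 0.08 = 0.0288
  Condition Beta: 0.18 × 0.127 = 0.02286
  Condition Alpha: 0.46 × 0.01 = 0.0046
Sum = 0.05626.
P(Condition Delta | evidence) = 0.0288 / 0.05626 ≈ 0.512.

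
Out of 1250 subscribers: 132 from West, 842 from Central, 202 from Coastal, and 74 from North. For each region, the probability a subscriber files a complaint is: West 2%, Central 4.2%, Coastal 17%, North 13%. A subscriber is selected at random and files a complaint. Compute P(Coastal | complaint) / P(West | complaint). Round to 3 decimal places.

13.008

Unnormalized posteriors (prior × likelihood):
  West: 0.1056 × 0.02 = 0.002112
  Central: 0.6736 × 0.042 = 0.0282912
  Coastal: 0.1616 × 0.17 = 0.027472
  North: 0.0592 × 0.13 = 0.007696
Normalizing constant = 0.0655712.
The ratio is 0.027472 / 0.002112 (the normalizer cancels) = 13.008.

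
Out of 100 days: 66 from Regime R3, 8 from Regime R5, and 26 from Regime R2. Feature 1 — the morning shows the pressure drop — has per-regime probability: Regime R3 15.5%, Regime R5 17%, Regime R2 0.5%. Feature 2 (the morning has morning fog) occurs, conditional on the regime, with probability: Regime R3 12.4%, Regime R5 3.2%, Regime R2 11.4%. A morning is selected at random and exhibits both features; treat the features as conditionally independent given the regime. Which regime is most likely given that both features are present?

Regime R3

Unnormalized posteriors (prior × likelihood):
  Regime R3: 0.66 × 0.155 × 0.124 = 0.0126852
  Regime R5: 0.08 × 0.17 × 0.032 = 0.0004352
  Regime R2: 0.26 × 0.005 × 0.114 = 0.0001482
Sum = 0.0132686.
Largest term belongs to Regime R3, so Regime R3 is most probable.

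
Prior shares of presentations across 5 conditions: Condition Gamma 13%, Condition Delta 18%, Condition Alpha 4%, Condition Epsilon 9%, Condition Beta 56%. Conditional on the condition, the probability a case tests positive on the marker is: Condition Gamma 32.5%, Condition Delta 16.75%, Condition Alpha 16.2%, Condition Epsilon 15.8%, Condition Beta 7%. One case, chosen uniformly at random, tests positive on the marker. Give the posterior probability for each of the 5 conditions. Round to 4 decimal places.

Unnormalized posteriors (prior × likelihood):
  Condition Gamma: 0.13 × 0.325 = 0.04225
  Condition Delta: 0.18 × 0.1675 = 0.03015
  Condition Alpha: 0.04 × 0.162 = 0.00648
  Condition Epsilon: 0.09 × 0.158 = 0.01422
  Condition Beta: 0.56 × 0.07 = 0.0392
Sum = 0.1323.
P(Condition Gamma | marker-positive) = 0.04225/0.1323 ≈ 0.3193
P(Condition Delta | marker-positive) = 0.03015/0.1323 ≈ 0.2279
P(Condition Alpha | marker-positive) = 0.00648/0.1323 ≈ 0.0490
P(Condition Epsilon | marker-positive) = 0.01422/0.1323 ≈ 0.1075
P(Condition Beta | marker-positive) = 0.0392/0.1323 ≈ 0.2963

Condition Gamma 0.3193, Condition Delta 0.2279, Condition Alpha 0.0490, Condition Epsilon 0.1075, Condition Beta 0.2963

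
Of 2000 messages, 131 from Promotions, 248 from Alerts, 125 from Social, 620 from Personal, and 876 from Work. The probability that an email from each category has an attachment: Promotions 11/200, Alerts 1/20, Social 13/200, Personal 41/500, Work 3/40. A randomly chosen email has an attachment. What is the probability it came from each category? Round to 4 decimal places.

Unnormalized posteriors (prior × likelihood):
  Promotions: 0.0655 × 0.055 = 0.0036025
  Alerts: 0.124 × 0.05 = 0.0062
  Social: 0.0625 × 0.065 = 0.0040625
  Personal: 0.31 × 0.082 = 0.02542
  Work: 0.438 × 0.075 = 0.03285
Total = 0.072135.
P(Promotions | attachment) = 0.0036025/0.072135 ≈ 0.0499
P(Alerts | attachment) = 0.0062/0.072135 ≈ 0.0859
P(Social | attachment) = 0.0040625/0.072135 ≈ 0.0563
P(Personal | attachment) = 0.02542/0.072135 ≈ 0.3524
P(Work | attachment) = 0.03285/0.072135 ≈ 0.4554
(Check: 0.0499+0.0859+0.0563+0.3524+0.4554 = 0.9999.)

Promotions 0.0499, Alerts 0.0859, Social 0.0563, Personal 0.3524, Work 0.4554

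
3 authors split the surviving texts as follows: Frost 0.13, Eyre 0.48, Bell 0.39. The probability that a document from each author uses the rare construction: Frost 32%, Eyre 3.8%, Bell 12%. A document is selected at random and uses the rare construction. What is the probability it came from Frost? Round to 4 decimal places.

By Bayes' rule, posterior ∝ prior × likelihood:
  Frost: 0.13 × 0.32 = 0.0416
  Eyre: 0.48 × 0.038 = 0.01824
  Bell: 0.39 × 0.12 = 0.0468
Total = 0.10664.
P(Frost | evidence) = 0.0416 / 0.10664 ≈ 0.3901.

0.3901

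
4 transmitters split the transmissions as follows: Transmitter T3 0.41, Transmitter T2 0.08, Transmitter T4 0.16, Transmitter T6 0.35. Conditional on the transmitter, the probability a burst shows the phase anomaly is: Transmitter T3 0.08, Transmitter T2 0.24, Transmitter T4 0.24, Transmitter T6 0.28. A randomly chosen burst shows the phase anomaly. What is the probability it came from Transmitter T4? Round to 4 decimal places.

Unnormalized posteriors (prior × likelihood):
  Transmitter T3: 0.41 × 0.08 = 0.0328
  Transmitter T2: 0.08 × 0.24 = 0.0192
  Transmitter T4: 0.16 × 0.24 = 0.0384
  Transmitter T6: 0.35 × 0.28 = 0.098
Normalizing constant = 0.1884.
P(Transmitter T4 | evidence) = 0.0384 / 0.1884 ≈ 0.2038.

0.2038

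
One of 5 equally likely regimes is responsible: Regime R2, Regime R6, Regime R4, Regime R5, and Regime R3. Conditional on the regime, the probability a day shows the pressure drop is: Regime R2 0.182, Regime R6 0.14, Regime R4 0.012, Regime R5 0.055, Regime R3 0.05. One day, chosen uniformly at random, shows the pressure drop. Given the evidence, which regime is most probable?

Regime R2

Since the prior is uniform, the posterior is proportional to the likelihood:
  Regime R2: 0.182
  Regime R6: 0.14
  Regime R4: 0.012
  Regime R5: 0.055
  Regime R3: 0.05
Total = 0.439.
Largest term belongs to Regime R2, so Regime R2 is most probable.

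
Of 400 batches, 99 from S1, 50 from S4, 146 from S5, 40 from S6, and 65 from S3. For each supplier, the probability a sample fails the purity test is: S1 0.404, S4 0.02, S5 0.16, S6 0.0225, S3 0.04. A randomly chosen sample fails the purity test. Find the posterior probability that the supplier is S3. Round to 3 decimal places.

0.038

Prior × likelihood for each hypothesis:
  S1: 0.2475 × 0.404 = 0.09999
  S4: 0.125 × 0.02 = 0.0025
  S5: 0.365 × 0.16 = 0.0584
  S6: 0.1 × 0.0225 = 0.00225
  S3: 0.1625 × 0.04 = 0.0065
Sum = 0.16964.
P(S3 | evidence) = 0.0065 / 0.16964 ≈ 0.038.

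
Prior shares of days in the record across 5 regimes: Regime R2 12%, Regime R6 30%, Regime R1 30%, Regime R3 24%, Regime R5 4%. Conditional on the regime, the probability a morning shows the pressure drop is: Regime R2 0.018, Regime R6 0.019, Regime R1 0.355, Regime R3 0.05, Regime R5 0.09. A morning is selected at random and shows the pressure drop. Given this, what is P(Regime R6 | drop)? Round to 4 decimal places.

0.0439

Unnormalized posteriors (prior × likelihood):
  Regime R2: 0.12 × 0.018 = 0.00216
  Regime R6: 0.3 × 0.019 = 0.0057
  Regime R1: 0.3 × 0.355 = 0.1065
  Regime R3: 0.24 × 0.05 = 0.012
  Regime R5: 0.04 × 0.09 = 0.0036
Sum = 0.12996.
P(Regime R6 | evidence) = 0.0057 / 0.12996 ≈ 0.0439.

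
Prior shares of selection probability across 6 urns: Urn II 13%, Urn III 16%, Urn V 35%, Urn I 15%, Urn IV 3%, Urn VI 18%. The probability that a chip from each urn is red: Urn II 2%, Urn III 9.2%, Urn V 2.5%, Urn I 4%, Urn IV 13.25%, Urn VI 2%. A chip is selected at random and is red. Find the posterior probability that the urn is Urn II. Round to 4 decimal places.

Compute prior × likelihood for every hypothesis:
  Urn II: 0.13 × 0.02 = 0.0026
  Urn III: 0.16 × 0.092 = 0.01472
  Urn V: 0.35 × 0.025 = 0.00875
  Urn I: 0.15 × 0.04 = 0.006
  Urn IV: 0.03 × 0.1325 = 0.003975
  Urn VI: 0.18 × 0.02 = 0.0036
Sum = 0.039645.
P(Urn II | evidence) = 0.0026 / 0.039645 ≈ 0.0656.

0.0656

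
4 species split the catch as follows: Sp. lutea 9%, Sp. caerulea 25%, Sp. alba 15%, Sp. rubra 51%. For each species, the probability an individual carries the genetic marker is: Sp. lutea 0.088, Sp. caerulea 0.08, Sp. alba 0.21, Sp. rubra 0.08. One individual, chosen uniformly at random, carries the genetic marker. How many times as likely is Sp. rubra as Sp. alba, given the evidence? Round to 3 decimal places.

Prior × likelihood for each hypothesis:
  Sp. lutea: 0.09 × 0.088 = 0.00792
  Sp. caerulea: 0.25 × 0.08 = 0.02
  Sp. alba: 0.15 × 0.21 = 0.0315
  Sp. rubra: 0.51 × 0.08 = 0.0408
Sum = 0.10022.
The ratio is 0.0408 / 0.0315 (the normalizer cancels) = 1.295.

1.295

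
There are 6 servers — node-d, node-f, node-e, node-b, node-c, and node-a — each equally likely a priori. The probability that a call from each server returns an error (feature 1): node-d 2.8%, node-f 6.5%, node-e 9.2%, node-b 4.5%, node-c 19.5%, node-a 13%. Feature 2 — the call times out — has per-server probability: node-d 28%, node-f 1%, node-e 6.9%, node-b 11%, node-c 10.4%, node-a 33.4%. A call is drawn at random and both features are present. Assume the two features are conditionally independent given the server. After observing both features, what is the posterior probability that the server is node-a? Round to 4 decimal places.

With a uniform prior (1/6 each), posterior ∝ likelihood:
  node-d: 0.028 × 0.28 = 0.00784
  node-f: 0.065 × 0.01 = 0.00065
  node-e: 0.092 × 0.069 = 0.006348
  node-b: 0.045 × 0.11 = 0.00495
  node-c: 0.195 × 0.104 = 0.02028
  node-a: 0.13 × 0.334 = 0.04342
Total = 0.083488.
P(node-a | evidence) = 0.04342 / 0.083488 ≈ 0.5201.

0.5201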